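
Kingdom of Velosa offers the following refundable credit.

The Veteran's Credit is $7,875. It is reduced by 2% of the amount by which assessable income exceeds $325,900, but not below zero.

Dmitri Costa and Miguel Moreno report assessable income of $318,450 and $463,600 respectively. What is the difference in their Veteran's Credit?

$2,754

Dmitri ($318,450): Veteran's Credit: $318,450 is at or below the $325,900 threshold, so the full $7,875 applies.
Miguel ($463,600): Veteran's Credit: 2% of the $137,700 excess over $325,900 is $2,754; credit = $7,875 − $2,754 = $5,121.
Difference: |$7,875 − $5,121| = $2,754.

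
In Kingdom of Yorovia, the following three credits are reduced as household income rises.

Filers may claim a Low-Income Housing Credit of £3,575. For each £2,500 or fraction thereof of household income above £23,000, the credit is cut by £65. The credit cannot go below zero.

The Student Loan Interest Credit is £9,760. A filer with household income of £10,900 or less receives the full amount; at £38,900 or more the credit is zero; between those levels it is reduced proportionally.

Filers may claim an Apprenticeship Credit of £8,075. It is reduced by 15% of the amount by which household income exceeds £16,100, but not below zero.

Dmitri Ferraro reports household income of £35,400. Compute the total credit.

£9,650

Low-Income Housing Credit: income exceeds £23,000 by £12,400, which is 5 full-or-partial £2,500 increments; reduction = 5 × £65 = £325, leaving £3,250.
Student Loan Interest Credit: £35,400 is £24,500 into a £28,000 phase-out range, leaving 3,500/28,000 of the credit: £9,760 × 3,500/28,000 = £1,220.
Apprenticeship Credit: 15% of the £19,300 excess over £16,100 is £2,895; credit = £8,075 − £2,895 = £5,180.
Total: £3,250 + £1,220 + £5,180 = £9,650.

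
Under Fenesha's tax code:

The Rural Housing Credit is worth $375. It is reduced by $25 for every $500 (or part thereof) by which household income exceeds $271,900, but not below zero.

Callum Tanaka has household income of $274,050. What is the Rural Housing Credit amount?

Rural Housing Credit: income exceeds $271,900 by $2,150, which is 5 full-or-partial $500 increments; reduction = 5 × $25 = $125, leaving $250.

$250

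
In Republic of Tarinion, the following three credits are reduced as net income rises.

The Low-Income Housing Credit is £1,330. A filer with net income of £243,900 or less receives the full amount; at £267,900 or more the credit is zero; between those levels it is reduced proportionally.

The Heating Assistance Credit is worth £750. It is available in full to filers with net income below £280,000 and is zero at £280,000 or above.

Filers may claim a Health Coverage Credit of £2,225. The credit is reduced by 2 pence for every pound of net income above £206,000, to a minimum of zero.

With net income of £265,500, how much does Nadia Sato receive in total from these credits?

Low-Income Housing Credit: £265,500 is £21,600 into a £24,000 phase-out range, leaving 2,400/24,000 of the credit: £1,330 × 2,400/24,000 = £133.
Heating Assistance Credit: £265,500 is below the £280,000 cutoff, so the full £750 applies.
Health Coverage Credit: 2% of the £59,500 excess over £206,000 is £1,190; credit = £2,225 − £1,190 = £1,035.
Total: £133 + £750 + £1,035 = £1,918.

£1,918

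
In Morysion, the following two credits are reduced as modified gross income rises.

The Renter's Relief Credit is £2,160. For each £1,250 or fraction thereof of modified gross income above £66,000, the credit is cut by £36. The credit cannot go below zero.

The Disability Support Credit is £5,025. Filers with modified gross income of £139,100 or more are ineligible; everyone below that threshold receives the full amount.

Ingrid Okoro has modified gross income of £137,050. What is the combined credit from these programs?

Renter's Relief Credit: income exceeds £66,000 by £71,050, which is 57 full-or-partial £1,250 increments; reduction = 57 × £36 = £2,052, leaving £108.
Disability Support Credit: £137,050 is below the £139,100 cutoff, so the full £5,025 applies.
Total: £108 + £5,025 = £5,133.

£5,133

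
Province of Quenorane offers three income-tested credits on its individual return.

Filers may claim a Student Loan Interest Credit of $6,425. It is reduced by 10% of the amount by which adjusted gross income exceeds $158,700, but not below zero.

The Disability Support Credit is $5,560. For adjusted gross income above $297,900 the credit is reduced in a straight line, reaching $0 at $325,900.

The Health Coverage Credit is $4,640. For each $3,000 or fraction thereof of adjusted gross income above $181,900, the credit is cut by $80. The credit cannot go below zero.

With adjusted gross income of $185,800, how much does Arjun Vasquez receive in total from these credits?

Student Loan Interest Credit: 10% of the $27,100 excess over $158,700 is $2,710; credit = $6,425 − $2,710 = $3,715.
Disability Support Credit: $185,800 is at or below the $297,900 threshold, so the full $5,560 applies.
Health Coverage Credit: income exceeds $181,900 by $3,900, which is 2 full-or-partial $3,000 increments; reduction = 2 × $80 = $160, leaving $4,480.
Total: $3,715 + $5,560 + $4,480 = $13,755.

$13,755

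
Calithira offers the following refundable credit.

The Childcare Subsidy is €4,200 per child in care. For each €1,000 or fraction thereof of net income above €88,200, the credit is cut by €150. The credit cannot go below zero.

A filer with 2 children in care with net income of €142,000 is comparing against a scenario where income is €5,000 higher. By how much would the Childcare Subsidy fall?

At €142,000 — base = 2 × €4,200 = €8,400. income exceeds €88,200 by €53,800, which is 54 full-or-partial €1,000 increments; reduction = 54 × €150 = €8,100, leaving €300.
At €147,000 — base = 2 × €4,200 = €8,400. income exceeds €88,200 by €58,800 → 59 increments × €150 = €8,850 ≥ base, so the credit is €0.
Lost: €300 − €0 = €300.

€300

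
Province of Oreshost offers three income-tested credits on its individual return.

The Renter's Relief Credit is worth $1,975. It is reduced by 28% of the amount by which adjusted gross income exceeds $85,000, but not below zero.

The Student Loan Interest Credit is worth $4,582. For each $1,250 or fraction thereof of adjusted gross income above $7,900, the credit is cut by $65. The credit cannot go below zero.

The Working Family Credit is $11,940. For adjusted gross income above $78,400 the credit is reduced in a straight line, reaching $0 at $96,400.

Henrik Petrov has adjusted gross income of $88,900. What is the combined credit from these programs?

$6,215

Renter's Relief Credit: 28% of the $3,900 excess over $85,000 is $1,092; credit = $1,975 − $1,092 = $883.
Student Loan Interest Credit: income exceeds $7,900 by $81,000, which is 65 full-or-partial $1,250 increments; reduction = 65 × $65 = $4,225, leaving $357.
Working Family Credit: $88,900 is $10,500 into a $18,000 phase-out range, leaving 7,500/18,000 of the credit: $11,940 × 7,500/18,000 = $4,975.
Total: $883 + $357 + $4,975 = $6,215.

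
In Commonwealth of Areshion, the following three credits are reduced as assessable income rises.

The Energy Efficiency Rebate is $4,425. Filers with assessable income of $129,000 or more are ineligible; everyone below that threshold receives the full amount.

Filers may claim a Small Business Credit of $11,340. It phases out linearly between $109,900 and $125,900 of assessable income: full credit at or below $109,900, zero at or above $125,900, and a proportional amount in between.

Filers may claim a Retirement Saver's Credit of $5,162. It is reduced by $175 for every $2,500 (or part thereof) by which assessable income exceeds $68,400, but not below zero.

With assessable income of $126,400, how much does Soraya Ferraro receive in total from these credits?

$5,387

Energy Efficiency Rebate: $126,400 is below the $129,000 cutoff, so the full $4,425 applies.
Small Business Credit: $126,400 is at or above $125,900, so the credit is $0.
Retirement Saver's Credit: income exceeds $68,400 by $58,000, which is 24 full-or-partial $2,500 increments; reduction = 24 × $175 = $4,200, leaving $962.
Total: $4,425 + $0 + $962 = $5,387.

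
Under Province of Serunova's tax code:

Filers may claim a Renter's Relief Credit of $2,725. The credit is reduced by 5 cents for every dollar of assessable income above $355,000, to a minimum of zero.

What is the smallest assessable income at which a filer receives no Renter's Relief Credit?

$409,500

The credit falls by 5% of each dollar above $355,000, so it reaches zero when the excess is $2,725 / 5% = $54,500: income = $355,000 + $54,500 = $409,500.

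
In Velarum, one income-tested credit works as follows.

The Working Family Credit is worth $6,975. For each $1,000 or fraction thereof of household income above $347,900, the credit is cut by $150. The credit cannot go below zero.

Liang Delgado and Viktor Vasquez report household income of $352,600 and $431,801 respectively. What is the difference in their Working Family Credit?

Liang ($352,600): Working Family Credit: income exceeds $347,900 by $4,700, which is 5 full-or-partial $1,000 increments; reduction = 5 × $150 = $750, leaving $6,225.
Viktor ($431,801): Working Family Credit: income exceeds $347,900 by $83,901 → 84 increments × $150 = $12,600 ≥ base, so the credit is $0.
Difference: |$6,225 − $0| = $6,225.

$6,225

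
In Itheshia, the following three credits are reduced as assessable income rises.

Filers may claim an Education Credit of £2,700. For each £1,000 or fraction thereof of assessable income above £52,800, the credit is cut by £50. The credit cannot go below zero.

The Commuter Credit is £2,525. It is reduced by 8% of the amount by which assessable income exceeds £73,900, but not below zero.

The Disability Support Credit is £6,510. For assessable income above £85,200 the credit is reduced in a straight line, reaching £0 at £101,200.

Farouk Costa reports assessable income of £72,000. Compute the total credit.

£10,735

Education Credit: income exceeds £52,800 by £19,200, which is 20 full-or-partial £1,000 increments; reduction = 20 × £50 = £1,000, leaving £1,700.
Commuter Credit: £72,000 is at or below the £73,900 threshold, so the full £2,525 applies.
Disability Support Credit: £72,000 is at or below the £85,200 threshold, so the full £6,510 applies.
Total: £1,700 + £2,525 + £6,510 = £10,735.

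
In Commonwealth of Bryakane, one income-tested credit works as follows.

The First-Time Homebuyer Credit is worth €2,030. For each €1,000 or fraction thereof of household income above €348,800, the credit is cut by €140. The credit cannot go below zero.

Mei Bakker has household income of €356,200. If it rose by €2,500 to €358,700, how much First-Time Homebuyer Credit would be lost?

€280

At €356,200 — income exceeds €348,800 by €7,400, which is 8 full-or-partial €1,000 increments; reduction = 8 × €140 = €1,120, leaving €910.
At €358,700 — income exceeds €348,800 by €9,900, which is 10 full-or-partial €1,000 increments; reduction = 10 × €140 = €1,400, leaving €630.
Lost: €910 − €630 = €280.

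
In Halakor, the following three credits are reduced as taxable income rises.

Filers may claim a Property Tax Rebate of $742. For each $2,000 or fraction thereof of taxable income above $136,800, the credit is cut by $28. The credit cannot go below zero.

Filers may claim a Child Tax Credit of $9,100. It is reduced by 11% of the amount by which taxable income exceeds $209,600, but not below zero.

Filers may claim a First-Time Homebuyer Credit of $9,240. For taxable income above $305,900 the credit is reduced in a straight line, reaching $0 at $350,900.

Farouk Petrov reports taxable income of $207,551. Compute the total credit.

$18,340

Property Tax Rebate: income exceeds $136,800 by $70,751 → 36 increments × $28 = $1,008 ≥ base, so the credit is $0.
Child Tax Credit: $207,551 is at or below the $209,600 threshold, so the full $9,100 applies.
First-Time Homebuyer Credit: $207,551 is at or below the $305,900 threshold, so the full $9,240 applies.
Total: $0 + $9,100 + $9,240 = $18,340.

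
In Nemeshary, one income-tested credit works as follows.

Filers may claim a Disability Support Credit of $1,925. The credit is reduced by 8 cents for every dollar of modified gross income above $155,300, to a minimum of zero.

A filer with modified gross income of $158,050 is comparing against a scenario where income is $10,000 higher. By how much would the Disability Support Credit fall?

$800

At $158,050 — 8% of the $2,750 excess over $155,300 is $220; credit = $1,925 − $220 = $1,705.
At $168,050 — 8% of the $12,750 excess over $155,300 is $1,020; credit = $1,925 − $1,020 = $905.
Lost: $1,705 − $905 = $800.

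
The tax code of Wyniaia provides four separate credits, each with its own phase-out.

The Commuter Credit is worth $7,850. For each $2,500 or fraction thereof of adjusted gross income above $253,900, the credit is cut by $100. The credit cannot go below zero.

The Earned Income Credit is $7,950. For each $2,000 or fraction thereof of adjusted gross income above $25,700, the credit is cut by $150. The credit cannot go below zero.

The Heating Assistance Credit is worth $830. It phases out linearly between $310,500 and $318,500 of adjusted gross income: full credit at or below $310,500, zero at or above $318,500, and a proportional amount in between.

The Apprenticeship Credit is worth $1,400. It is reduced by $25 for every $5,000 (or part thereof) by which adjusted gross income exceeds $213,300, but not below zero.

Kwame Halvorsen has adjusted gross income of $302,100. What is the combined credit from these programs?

Commuter Credit: income exceeds $253,900 by $48,200, which is 20 full-or-partial $2,500 increments; reduction = 20 × $100 = $2,000, leaving $5,850.
Earned Income Credit: income exceeds $25,700 by $276,400 → 139 increments × $150 = $20,850 ≥ base, so the credit is $0.
Heating Assistance Credit: $302,100 is at or below the $310,500 threshold, so the full $830 applies.
Apprenticeship Credit: income exceeds $213,300 by $88,800, which is 18 full-or-partial $5,000 increments; reduction = 18 × $25 = $450, leaving $950.
Total: $5,850 + $0 + $830 + $950 = $7,630.

$7,630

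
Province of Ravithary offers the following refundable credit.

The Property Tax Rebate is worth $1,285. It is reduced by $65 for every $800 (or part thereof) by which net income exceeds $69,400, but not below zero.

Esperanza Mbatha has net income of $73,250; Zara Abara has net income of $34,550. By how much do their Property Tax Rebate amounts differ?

Esperanza ($73,250): Property Tax Rebate: income exceeds $69,400 by $3,850, which is 5 full-or-partial $800 increments; reduction = 5 × $65 = $325, leaving $960.
Zara ($34,550): Property Tax Rebate: $34,550 is at or below the $69,400 threshold, so the full $1,285 applies.
Difference: |$960 − $1,285| = $325.

$325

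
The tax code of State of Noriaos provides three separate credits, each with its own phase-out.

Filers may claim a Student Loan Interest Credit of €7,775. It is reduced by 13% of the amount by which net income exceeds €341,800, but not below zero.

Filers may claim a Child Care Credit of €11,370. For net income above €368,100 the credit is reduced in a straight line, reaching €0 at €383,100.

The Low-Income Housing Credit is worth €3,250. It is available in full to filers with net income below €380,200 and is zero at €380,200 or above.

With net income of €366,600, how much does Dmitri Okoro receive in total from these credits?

€19,171

Student Loan Interest Credit: 13% of the €24,800 excess over €341,800 is €3,224; credit = €7,775 − €3,224 = €4,551.
Child Care Credit: €366,600 is at or below the €368,100 threshold, so the full €11,370 applies.
Low-Income Housing Credit: €366,600 is below the €380,200 cutoff, so the full €3,250 applies.
Total: €4,551 + €11,370 + €3,250 = €19,171.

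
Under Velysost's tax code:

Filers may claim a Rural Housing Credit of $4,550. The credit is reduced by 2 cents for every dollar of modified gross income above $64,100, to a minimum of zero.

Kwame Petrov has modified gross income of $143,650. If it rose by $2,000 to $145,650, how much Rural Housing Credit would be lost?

$40

At $143,650 — 2% of the $79,550 excess over $64,100 is $1,591; credit = $4,550 − $1,591 = $2,959.
At $145,650 — 2% of the $81,550 excess over $64,100 is $1,631; credit = $4,550 − $1,631 = $2,919.
Lost: $2,959 − $2,919 = $40.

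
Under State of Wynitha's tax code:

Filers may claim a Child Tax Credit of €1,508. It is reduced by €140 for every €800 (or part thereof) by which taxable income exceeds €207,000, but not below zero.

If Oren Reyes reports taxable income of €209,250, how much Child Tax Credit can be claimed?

Child Tax Credit: income exceeds €207,000 by €2,250, which is 3 full-or-partial €800 increments; reduction = 3 × €140 = €420, leaving €1,088.

€1,088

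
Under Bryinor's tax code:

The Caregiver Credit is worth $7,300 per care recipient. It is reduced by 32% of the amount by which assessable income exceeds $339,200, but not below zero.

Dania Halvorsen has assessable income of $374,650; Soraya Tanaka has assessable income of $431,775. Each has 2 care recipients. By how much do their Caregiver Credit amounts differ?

Dania ($374,650): Caregiver Credit: base = 2 × $7,300 = $14,600. 32% of the $35,450 excess over $339,200 is $11,344; credit = $14,600 − $11,344 = $3,256.
Soraya ($431,775): Caregiver Credit: base = 2 × $7,300 = $14,600. 32% of the $92,575 excess over $339,200 is $29,624 ≥ base, so the credit is $0.
Difference: |$3,256 − $0| = $3,256.

$3,256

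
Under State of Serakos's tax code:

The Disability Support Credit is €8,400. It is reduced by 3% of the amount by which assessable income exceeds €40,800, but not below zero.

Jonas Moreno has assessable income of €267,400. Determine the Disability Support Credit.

€1,602

Disability Support Credit: 3% of the €226,600 excess over €40,800 is €6,798; credit = €8,400 − €6,798 = €1,602.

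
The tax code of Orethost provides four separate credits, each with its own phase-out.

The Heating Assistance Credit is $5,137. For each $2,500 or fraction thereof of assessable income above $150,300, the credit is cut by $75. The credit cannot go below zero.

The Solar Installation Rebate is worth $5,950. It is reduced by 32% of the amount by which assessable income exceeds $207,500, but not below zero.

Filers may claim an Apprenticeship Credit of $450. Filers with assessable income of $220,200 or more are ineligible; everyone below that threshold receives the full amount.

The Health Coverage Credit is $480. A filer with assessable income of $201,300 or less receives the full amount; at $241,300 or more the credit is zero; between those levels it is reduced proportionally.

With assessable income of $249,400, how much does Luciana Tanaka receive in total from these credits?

$2,137

Heating Assistance Credit: income exceeds $150,300 by $99,100, which is 40 full-or-partial $2,500 increments; reduction = 40 × $75 = $3,000, leaving $2,137.
Solar Installation Rebate: 32% of the $41,900 excess over $207,500 is $13,408 ≥ base, so the credit is $0.
Apprenticeship Credit: $249,400 meets or exceeds the $220,200 cutoff, so the credit is $0.
Health Coverage Credit: $249,400 is at or above $241,300, so the credit is $0.
Total: $2,137 + $0 + $0 + $0 = $2,137.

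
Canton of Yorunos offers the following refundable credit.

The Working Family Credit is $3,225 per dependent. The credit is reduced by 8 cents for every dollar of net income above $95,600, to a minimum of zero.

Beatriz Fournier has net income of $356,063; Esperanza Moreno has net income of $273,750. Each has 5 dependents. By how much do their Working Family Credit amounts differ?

$1,873

Beatriz ($356,063): Working Family Credit: base = 5 × $3,225 = $16,125. 8% of the $260,463 excess over $95,600 is $20,837.04 ≥ base, so the credit is $0.
Esperanza ($273,750): Working Family Credit: base = 5 × $3,225 = $16,125. 8% of the $178,150 excess over $95,600 is $14,252; credit = $16,125 − $14,252 = $1,873.
Difference: |$0 − $1,873| = $1,873.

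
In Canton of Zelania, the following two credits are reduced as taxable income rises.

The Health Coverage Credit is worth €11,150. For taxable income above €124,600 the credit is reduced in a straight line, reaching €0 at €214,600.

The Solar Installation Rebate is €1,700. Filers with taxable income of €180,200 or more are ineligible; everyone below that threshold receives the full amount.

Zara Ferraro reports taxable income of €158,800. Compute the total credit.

€8,613

Health Coverage Credit: €158,800 is €34,200 into a €90,000 phase-out range, leaving 55,800/90,000 of the credit: €11,150 × 55,800/90,000 = €6,913.
Solar Installation Rebate: €158,800 is below the €180,200 cutoff, so the full €1,700 applies.
Total: €6,913 + €1,700 = €8,613.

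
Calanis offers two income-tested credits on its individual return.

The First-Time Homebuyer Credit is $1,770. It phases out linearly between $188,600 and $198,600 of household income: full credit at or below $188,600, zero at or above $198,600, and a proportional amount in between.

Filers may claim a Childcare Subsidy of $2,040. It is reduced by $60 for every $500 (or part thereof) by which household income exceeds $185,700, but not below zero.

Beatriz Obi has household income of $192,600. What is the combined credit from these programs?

$2,262

First-Time Homebuyer Credit: $192,600 is $4,000 into a $10,000 phase-out range, leaving 6,000/10,000 of the credit: $1,770 × 6,000/10,000 = $1,062.
Childcare Subsidy: income exceeds $185,700 by $6,900, which is 14 full-or-partial $500 increments; reduction = 14 × $60 = $840, leaving $1,200.
Total: $1,062 + $1,200 = $2,262.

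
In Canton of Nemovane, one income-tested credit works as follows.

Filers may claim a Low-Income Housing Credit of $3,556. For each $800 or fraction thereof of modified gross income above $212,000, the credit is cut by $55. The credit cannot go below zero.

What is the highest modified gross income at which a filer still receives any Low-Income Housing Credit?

After 64 increments the reduction is 64 × $55 = $3,520, leaving $36; one more increment wipes it out. Increment 64 ends at excess 64 × $800 = $51,200, so the highest qualifying income is $212,000 + $51,200 = $263,200.

$263,200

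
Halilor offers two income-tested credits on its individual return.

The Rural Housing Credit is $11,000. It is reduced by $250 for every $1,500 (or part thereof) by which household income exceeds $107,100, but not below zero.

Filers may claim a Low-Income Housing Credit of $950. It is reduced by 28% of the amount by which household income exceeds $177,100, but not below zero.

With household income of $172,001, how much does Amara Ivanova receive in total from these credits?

Rural Housing Credit: income exceeds $107,100 by $64,901 → 44 increments × $250 = $11,000 ≥ base, so the credit is $0.
Low-Income Housing Credit: $172,001 is at or below the $177,100 threshold, so the full $950 applies.
Total: $0 + $950 = $950.

$950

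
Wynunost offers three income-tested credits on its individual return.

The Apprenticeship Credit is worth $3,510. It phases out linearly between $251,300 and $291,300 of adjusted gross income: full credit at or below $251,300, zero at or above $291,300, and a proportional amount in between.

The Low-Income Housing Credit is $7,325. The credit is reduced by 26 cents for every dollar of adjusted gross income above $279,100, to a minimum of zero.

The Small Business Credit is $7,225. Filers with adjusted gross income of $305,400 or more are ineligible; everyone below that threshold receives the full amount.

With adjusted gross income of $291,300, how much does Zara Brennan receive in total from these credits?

Apprenticeship Credit: $291,300 is at or above $291,300, so the credit is $0.
Low-Income Housing Credit: 26% of the $12,200 excess over $279,100 is $3,172; credit = $7,325 − $3,172 = $4,153.
Small Business Credit: $291,300 is below the $305,400 cutoff, so the full $7,225 applies.
Total: $0 + $4,153 + $7,225 = $11,378.

$11,378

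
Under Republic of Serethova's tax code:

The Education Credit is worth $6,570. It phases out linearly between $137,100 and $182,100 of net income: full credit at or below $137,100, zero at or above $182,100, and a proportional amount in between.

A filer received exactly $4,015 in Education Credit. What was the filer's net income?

$154,600

$4,015 is 4,015/6,570 of the full $6,570, so 2,555/6,570 of the $45,000 range has been used: income = $137,100 + $45,000 × 2,555/6,570 = $154,600.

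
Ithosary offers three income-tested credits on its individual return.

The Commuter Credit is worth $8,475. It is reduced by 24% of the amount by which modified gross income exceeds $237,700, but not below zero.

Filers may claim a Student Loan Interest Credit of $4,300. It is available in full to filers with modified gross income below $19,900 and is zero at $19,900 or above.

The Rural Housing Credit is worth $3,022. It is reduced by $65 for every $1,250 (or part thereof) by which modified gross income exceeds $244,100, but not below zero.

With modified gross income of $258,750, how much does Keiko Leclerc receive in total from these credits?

$5,665

Commuter Credit: 24% of the $21,050 excess over $237,700 is $5,052; credit = $8,475 − $5,052 = $3,423.
Student Loan Interest Credit: $258,750 meets or exceeds the $19,900 cutoff, so the credit is $0.
Rural Housing Credit: income exceeds $244,100 by $14,650, which is 12 full-or-partial $1,250 increments; reduction = 12 × $65 = $780, leaving $2,242.
Total: $3,423 + $0 + $2,242 = $5,665.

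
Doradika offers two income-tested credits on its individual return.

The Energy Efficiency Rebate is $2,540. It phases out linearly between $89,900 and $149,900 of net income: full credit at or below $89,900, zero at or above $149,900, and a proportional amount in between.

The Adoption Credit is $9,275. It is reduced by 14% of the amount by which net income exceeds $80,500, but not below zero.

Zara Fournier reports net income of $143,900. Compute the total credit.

Energy Efficiency Rebate: $143,900 is $54,000 into a $60,000 phase-out range, leaving 6,000/60,000 of the credit: $2,540 × 6,000/60,000 = $254.
Adoption Credit: 14% of the $63,400 excess over $80,500 is $8,876; credit = $9,275 − $8,876 = $399.
Total: $254 + $399 = $653.

$653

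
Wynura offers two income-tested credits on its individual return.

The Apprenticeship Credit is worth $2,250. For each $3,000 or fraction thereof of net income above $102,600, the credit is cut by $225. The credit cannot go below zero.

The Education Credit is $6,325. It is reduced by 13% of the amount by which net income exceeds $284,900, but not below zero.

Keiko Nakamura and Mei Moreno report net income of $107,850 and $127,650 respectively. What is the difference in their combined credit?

$1,575

Keiko ($107,850): Apprenticeship Credit: income exceeds $102,600 by $5,250, which is 2 full-or-partial $3,000 increments; reduction = 2 × $225 = $450, leaving $1,800. Education Credit: $107,850 is at or below the $284,900 threshold, so the full $6,325 applies. total $1,800 + $6,325 = $8,125
Mei ($127,650): Apprenticeship Credit: income exceeds $102,600 by $25,050, which is 9 full-or-partial $3,000 increments; reduction = 9 × $225 = $2,025, leaving $225. Education Credit: $127,650 is at or below the $284,900 threshold, so the full $6,325 applies. total $225 + $6,325 = $6,550
Difference: |$8,125 − $6,550| = $1,575.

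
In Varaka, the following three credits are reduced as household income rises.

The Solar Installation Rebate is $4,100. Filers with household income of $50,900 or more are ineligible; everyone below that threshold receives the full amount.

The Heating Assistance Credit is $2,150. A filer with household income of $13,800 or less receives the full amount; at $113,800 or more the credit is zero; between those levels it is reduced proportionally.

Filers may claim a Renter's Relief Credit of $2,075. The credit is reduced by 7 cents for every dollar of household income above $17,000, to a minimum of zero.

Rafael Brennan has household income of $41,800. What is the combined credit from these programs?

$5,987

Solar Installation Rebate: $41,800 is below the $50,900 cutoff, so the full $4,100 applies.
Heating Assistance Credit: $41,800 is $28,000 into a $100,000 phase-out range, leaving 72,000/100,000 of the credit: $2,150 × 72,000/100,000 = $1,548.
Renter's Relief Credit: 7% of the $24,800 excess over $17,000 is $1,736; credit = $2,075 − $1,736 = $339.
Total: $4,100 + $1,548 + $339 = $5,987.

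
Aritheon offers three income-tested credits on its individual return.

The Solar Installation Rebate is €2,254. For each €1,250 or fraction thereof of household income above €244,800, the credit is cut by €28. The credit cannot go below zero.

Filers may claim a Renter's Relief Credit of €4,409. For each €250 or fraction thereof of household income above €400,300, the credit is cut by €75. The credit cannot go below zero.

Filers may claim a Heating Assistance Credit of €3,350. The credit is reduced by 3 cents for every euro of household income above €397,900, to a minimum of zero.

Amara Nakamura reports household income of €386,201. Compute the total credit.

€7,759

Solar Installation Rebate: income exceeds €244,800 by €141,401 → 114 increments × €28 = €3,192 ≥ base, so the credit is €0.
Renter's Relief Credit: €386,201 is at or below the €400,300 threshold, so the full €4,409 applies.
Heating Assistance Credit: €386,201 is at or below the €397,900 threshold, so the full €3,350 applies.
Total: €0 + €4,409 + €3,350 = €7,759.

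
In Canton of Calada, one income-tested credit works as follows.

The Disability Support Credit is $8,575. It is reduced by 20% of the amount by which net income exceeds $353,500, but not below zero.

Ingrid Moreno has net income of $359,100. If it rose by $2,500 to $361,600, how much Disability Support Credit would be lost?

$500

At $359,100 — 20% of the $5,600 excess over $353,500 is $1,120; credit = $8,575 − $1,120 = $7,455.
At $361,600 — 20% of the $8,100 excess over $353,500 is $1,620; credit = $8,575 − $1,620 = $6,955.
Lost: $7,455 − $6,955 = $500.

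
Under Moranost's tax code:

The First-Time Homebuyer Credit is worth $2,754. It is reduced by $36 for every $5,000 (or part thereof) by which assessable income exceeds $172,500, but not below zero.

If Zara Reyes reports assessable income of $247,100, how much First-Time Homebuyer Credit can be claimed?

First-Time Homebuyer Credit: income exceeds $172,500 by $74,600, which is 15 full-or-partial $5,000 increments; reduction = 15 × $36 = $540, leaving $2,214.

$2,214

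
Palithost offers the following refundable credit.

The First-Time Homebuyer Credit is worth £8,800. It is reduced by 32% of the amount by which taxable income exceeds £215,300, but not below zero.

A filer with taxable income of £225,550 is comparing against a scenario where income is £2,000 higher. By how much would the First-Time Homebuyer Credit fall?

£640

At £225,550 — 32% of the £10,250 excess over £215,300 is £3,280; credit = £8,800 − £3,280 = £5,520.
At £227,550 — 32% of the £12,250 excess over £215,300 is £3,920; credit = £8,800 − £3,920 = £4,880.
Lost: £5,520 − £4,880 = £640.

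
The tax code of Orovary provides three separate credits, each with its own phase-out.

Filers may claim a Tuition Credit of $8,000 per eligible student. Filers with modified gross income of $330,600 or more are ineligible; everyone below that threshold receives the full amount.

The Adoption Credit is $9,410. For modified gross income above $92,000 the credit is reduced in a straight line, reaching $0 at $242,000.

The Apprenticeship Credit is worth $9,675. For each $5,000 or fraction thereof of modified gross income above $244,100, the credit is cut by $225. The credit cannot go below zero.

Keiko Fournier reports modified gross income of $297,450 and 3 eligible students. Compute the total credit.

$31,200

Tuition Credit: base = 3 × $8,000 = $24,000. $297,450 is below the $330,600 cutoff, so the full $24,000 applies.
Adoption Credit: $297,450 is at or above $242,000, so the credit is $0.
Apprenticeship Credit: income exceeds $244,100 by $53,350, which is 11 full-or-partial $5,000 increments; reduction = 11 × $225 = $2,475, leaving $7,200.
Total: $24,000 + $0 + $7,200 = $31,200.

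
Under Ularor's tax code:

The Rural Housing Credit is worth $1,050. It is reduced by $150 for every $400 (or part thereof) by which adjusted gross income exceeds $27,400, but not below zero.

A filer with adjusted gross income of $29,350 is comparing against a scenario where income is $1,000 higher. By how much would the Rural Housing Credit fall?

At $29,350 — income exceeds $27,400 by $1,950, which is 5 full-or-partial $400 increments; reduction = 5 × $150 = $750, leaving $300.
At $30,350 — income exceeds $27,400 by $2,950 → 8 increments × $150 = $1,200 ≥ base, so the credit is $0.
Lost: $300 − $0 = $300.

$300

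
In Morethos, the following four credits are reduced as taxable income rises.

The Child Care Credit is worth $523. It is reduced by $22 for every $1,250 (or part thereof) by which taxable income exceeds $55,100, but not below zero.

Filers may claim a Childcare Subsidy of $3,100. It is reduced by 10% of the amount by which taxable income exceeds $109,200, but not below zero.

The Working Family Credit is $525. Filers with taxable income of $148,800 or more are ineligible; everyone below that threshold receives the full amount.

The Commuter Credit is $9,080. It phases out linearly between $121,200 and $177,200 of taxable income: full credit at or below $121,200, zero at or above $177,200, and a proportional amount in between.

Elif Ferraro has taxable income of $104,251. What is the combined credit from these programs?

$12,705

Child Care Credit: income exceeds $55,100 by $49,151 → 40 increments × $22 = $880 ≥ base, so the credit is $0.
Childcare Subsidy: $104,251 is at or below the $109,200 threshold, so the full $3,100 applies.
Working Family Credit: $104,251 is below the $148,800 cutoff, so the full $525 applies.
Commuter Credit: $104,251 is at or below the $121,200 threshold, so the full $9,080 applies.
Total: $0 + $3,100 + $525 + $9,080 = $12,705.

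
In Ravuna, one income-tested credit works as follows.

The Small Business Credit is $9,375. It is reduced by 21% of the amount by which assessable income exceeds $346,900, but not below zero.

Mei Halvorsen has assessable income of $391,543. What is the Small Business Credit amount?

Small Business Credit: 21% of the $44,643 excess over $346,900 is $9,375.03 ≥ base, so the credit is $0.

$0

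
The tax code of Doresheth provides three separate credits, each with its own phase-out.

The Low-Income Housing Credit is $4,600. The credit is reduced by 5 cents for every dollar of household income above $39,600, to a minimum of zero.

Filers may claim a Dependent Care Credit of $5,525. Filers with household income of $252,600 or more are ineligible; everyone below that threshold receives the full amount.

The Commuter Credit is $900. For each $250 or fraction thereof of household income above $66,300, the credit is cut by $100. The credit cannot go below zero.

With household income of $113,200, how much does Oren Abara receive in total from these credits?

$6,445

Low-Income Housing Credit: 5% of the $73,600 excess over $39,600 is $3,680; credit = $4,600 − $3,680 = $920.
Dependent Care Credit: $113,200 is below the $252,600 cutoff, so the full $5,525 applies.
Commuter Credit: income exceeds $66,300 by $46,900 → 188 increments × $100 = $18,800 ≥ base, so the credit is $0.
Total: $920 + $5,525 + $0 = $6,445.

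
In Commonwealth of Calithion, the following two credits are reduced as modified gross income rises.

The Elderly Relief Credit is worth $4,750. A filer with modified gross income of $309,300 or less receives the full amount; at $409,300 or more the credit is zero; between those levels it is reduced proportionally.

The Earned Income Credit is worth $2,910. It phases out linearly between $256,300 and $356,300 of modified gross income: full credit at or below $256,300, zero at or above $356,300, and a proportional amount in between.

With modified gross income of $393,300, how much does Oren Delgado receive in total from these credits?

Elderly Relief Credit: $393,300 is $84,000 into a $100,000 phase-out range, leaving 16,000/100,000 of the credit: $4,750 × 16,000/100,000 = $760.
Earned Income Credit: $393,300 is at or above $356,300, so the credit is $0.
Total: $760 + $0 = $760.

$760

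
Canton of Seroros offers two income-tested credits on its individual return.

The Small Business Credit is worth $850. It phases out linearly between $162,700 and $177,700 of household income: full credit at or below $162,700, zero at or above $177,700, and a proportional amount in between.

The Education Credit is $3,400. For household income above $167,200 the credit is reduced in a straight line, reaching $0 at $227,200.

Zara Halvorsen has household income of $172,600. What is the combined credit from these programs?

$3,383

Small Business Credit: $172,600 is $9,900 into a $15,000 phase-out range, leaving 5,100/15,000 of the credit: $850 × 5,100/15,000 = $289.
Education Credit: $172,600 is $5,400 into a $60,000 phase-out range, leaving 54,600/60,000 of the credit: $3,400 × 54,600/60,000 = $3,094.
Total: $289 + $3,094 = $3,383.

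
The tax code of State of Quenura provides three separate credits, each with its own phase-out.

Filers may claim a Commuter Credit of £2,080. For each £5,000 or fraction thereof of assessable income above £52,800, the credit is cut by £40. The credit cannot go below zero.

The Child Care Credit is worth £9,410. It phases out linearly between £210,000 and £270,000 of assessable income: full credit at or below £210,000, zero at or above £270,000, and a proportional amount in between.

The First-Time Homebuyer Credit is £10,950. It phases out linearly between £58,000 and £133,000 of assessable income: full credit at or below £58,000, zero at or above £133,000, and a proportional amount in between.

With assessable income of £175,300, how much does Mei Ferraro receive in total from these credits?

£10,490

Commuter Credit: income exceeds £52,800 by £122,500, which is 25 full-or-partial £5,000 increments; reduction = 25 × £40 = £1,000, leaving £1,080.
Child Care Credit: £175,300 is at or below the £210,000 threshold, so the full £9,410 applies.
First-Time Homebuyer Credit: £175,300 is at or above £133,000, so the credit is £0.
Total: £1,080 + £9,410 + £0 = £10,490.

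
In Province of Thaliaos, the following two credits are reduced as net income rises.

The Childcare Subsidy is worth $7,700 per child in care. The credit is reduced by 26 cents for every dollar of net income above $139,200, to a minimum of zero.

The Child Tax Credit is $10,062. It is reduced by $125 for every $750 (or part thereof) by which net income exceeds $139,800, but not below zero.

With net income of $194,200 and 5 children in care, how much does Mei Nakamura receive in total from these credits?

Childcare Subsidy: base = 5 × $7,700 = $38,500. 26% of the $55,000 excess over $139,200 is $14,300; credit = $38,500 − $14,300 = $24,200.
Child Tax Credit: income exceeds $139,800 by $54,400, which is 73 full-or-partial $750 increments; reduction = 73 × $125 = $9,125, leaving $937.
Total: $24,200 + $937 = $25,137.

$25,137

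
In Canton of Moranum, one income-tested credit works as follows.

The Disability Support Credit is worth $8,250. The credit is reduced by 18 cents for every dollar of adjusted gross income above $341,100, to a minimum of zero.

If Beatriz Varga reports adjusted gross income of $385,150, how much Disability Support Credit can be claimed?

$321

Disability Support Credit: 18% of the $44,050 excess over $341,100 is $7,929; credit = $8,250 − $7,929 = $321.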